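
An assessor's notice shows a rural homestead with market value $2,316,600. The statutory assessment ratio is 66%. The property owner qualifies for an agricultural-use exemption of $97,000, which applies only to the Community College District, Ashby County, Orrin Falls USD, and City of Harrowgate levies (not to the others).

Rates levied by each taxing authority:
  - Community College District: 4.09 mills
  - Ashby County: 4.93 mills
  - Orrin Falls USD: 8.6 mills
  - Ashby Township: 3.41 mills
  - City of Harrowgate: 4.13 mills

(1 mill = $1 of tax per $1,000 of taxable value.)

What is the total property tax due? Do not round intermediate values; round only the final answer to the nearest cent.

Assessed value = $2,316,600 × 0.66 = $1,528,956
Community College District: ($1,528,956 − $97,000) × 0.00409 = $1,431,956 × 0.00409 = $5,856.70004
Ashby County: ($1,528,956 − $97,000) × 0.00493 = $1,431,956 × 0.00493 = $7,059.54308
Orrin Falls USD: ($1,528,956 − $97,000) × 0.0086 = $1,431,956 × 0.0086 = $12,314.8216
Ashby Township: $1,528,956 × 0.00341 = $5,213.73996
City of Harrowgate: ($1,528,956 − $97,000) × 0.00413 = $1,431,956 × 0.00413 = $5,913.97828
Total = $36,358.78296

$36,358.78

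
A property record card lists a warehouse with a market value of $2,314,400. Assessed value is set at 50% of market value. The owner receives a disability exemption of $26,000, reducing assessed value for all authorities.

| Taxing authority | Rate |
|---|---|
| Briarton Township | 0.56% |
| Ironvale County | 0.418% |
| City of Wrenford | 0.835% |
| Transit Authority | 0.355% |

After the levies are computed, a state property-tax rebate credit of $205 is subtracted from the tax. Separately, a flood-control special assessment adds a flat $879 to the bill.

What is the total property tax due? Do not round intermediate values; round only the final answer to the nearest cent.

Assessed value = $2,314,400 × 0.5 = $1,157,200
Taxable value = $1,157,200 − $26,000 = $1,131,200
Briarton Township: $1,131,200 × 0.0056 = $6,334.72
Ironvale County: $1,131,200 × 0.00418 = $4,728.416
City of Wrenford: $1,131,200 × 0.00835 = $9,445.52
Transit Authority: $1,131,200 × 0.00355 = $4,015.76
Levies subtotal = $24,524.416
After credit = $24,524.416 − $205 = $24,319.416
Total = $24,319.416 + $879 = $25,198.416

$25,198.42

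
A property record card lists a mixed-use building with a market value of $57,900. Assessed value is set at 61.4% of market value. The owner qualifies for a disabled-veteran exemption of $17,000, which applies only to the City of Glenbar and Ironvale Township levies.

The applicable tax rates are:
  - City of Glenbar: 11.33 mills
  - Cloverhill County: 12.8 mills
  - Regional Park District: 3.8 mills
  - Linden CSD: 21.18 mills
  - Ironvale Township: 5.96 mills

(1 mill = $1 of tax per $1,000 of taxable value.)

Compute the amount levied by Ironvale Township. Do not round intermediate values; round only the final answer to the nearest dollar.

$111

Assessed value = $57,900 × 0.614 = $35,550.6
Ironvale Township taxable value = $35,550.6 − $17,000 = $18,550.6
Ironvale Township levy = $18,550.6 × 0.00596 = $110.561576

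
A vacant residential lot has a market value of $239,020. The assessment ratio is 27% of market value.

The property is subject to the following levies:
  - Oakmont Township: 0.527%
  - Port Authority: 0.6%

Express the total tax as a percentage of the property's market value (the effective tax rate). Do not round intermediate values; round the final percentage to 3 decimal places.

Assessed value = $239,020 × 0.27 = $64,535.4
Oakmont Township: $64,535.4 × 0.00527 = $340.101558
Port Authority: $64,535.4 × 0.006 = $387.2124
Total tax = $727.313958
Effective rate = $727.313958 ÷ $239,020 = 0.304% of market value

0.304%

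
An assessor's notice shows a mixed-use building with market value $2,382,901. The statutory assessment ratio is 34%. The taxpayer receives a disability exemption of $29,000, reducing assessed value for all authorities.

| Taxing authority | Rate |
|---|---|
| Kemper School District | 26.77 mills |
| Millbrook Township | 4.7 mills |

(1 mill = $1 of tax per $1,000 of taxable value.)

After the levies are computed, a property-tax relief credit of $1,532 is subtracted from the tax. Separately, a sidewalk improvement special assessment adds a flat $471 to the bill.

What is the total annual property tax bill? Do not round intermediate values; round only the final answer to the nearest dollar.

$23,523

Assessed value = $2,382,901 × 0.34 = $810,186.34
Taxable value = $810,186.34 − $29,000 = $781,186.34
Kemper School District: $781,186.34 × 0.02677 = $20,912.3583218
Millbrook Township: $781,186.34 × 0.0047 = $3,671.575798
Levies subtotal = $24,583.9341198
After credit = $24,583.9341198 − $1,532 = $23,051.9341198
Total = $23,051.9341198 + $471 = $23,522.9341198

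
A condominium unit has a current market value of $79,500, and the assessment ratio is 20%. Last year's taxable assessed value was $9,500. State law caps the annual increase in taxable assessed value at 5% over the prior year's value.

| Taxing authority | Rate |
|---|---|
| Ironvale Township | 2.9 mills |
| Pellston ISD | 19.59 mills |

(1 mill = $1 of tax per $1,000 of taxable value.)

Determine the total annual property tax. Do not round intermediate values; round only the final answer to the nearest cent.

$224.34

Uncapped assessed value = $79,500 × 0.2 = $15,900
Cap limit = $9,500 × 1.05 = $9,975
Taxable assessed value = min($15,900, $9,975) = $9,975 (cap binds)
Ironvale Township: $9,975 × 0.0029 = $28.9275
Pellston ISD: $9,975 × 0.01959 = $195.41025
Total = $224.33775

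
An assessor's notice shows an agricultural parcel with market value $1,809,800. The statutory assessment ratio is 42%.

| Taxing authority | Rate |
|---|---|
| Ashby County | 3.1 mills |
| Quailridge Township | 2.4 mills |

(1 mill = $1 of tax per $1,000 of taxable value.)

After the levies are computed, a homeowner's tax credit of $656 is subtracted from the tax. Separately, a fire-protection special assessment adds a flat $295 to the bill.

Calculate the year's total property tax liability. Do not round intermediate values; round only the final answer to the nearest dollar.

$3,820

Assessed value = $1,809,800 × 0.42 = $760,116
Ashby County: $760,116 × 0.0031 = $2,356.3596
Quailridge Township: $760,116 × 0.0024 = $1,824.2784
Levies subtotal = $4,180.638
After credit = $4,180.638 − $656 = $3,524.638
Total = $3,524.638 + $295 = $3,819.638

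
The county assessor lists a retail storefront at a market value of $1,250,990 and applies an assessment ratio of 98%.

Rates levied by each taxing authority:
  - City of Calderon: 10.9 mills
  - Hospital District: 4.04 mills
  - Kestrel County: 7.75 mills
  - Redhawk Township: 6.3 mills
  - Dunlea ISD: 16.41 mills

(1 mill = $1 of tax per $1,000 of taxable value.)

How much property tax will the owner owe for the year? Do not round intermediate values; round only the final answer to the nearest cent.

Assessed value = $1,250,990 × 0.98 = $1,225,970.2
City of Calderon: $1,225,970.2 × 0.0109 = $13,363.07518
Hospital District: $1,225,970.2 × 0.00404 = $4,952.919608
Kestrel County: $1,225,970.2 × 0.00775 = $9,501.26905
Redhawk Township: $1,225,970.2 × 0.0063 = $7,723.61226
Dunlea ISD: $1,225,970.2 × 0.01641 = $20,118.170982
Total = $13,363.07518 + $4,952.919608 + $9,501.26905 + $7,723.61226 + $20,118.170982 = $55,659.04708

$55,659.05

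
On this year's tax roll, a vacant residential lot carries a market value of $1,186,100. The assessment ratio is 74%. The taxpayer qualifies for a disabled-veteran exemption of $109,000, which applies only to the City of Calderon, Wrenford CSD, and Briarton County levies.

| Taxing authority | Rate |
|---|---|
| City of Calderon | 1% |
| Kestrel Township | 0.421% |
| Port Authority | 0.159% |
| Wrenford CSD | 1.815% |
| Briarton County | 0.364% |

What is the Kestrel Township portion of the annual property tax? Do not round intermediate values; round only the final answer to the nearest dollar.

Assessed value = $1,186,100 × 0.74 = $877,714
Kestrel Township taxable value = $877,714 (exemption does not apply)
Kestrel Township levy = $877,714 × 0.00421 = $3,695.17594

$3,695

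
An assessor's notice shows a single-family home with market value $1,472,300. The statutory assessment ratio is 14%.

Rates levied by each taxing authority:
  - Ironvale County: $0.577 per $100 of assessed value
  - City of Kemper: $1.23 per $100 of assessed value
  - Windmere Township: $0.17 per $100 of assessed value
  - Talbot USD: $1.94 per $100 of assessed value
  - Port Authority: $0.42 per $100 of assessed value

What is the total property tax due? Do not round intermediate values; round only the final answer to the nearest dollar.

Assessed value = $1,472,300 × 0.14 = $206,122
Ironvale County: $206,122 × 0.00577 = $1,189.32394
City of Kemper: $206,122 × 0.0123 = $2,535.3006
Windmere Township: $206,122 × 0.0017 = $350.4074
Talbot USD: $206,122 × 0.0194 = $3,998.7668
Port Authority: $206,122 × 0.0042 = $865.7124
Total = $1,189.32394 + $2,535.3006 + $350.4074 + $3,998.7668 + $865.7124 = $8,939.51114

$8,940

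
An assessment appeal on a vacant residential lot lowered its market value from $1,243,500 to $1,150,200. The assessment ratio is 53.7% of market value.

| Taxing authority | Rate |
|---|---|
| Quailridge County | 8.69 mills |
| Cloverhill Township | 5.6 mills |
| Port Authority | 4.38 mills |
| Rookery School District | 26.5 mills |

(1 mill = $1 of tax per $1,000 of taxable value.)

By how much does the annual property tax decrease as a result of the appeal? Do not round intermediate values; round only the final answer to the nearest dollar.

Old assessed value = $1,243,500 × 0.537 = $667,759.5
New assessed value = $1,150,200 × 0.537 = $617,657.4
Combined rate = 0.00869 + 0.0056 + 0.00438 + 0.0265 = 0.04517
Old tax = $667,759.5 × 0.04517 = $30,162.696615
New tax = $617,657.4 × 0.04517 = $27,899.584758
Reduction = $30,162.696615 − $27,899.584758 = $2,263.111857

$2,263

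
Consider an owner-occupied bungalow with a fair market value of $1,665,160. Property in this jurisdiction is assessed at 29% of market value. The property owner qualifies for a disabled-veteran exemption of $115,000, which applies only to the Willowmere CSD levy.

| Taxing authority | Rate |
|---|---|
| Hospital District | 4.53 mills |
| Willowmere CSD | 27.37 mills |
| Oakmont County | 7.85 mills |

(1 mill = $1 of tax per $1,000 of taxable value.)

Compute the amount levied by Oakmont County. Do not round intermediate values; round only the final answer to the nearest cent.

$3,790.74

Assessed value = $1,665,160 × 0.29 = $482,896.4
Oakmont County taxable value = $482,896.4 (exemption does not apply)
Oakmont County levy = $482,896.4 × 0.00785 = $3,790.73674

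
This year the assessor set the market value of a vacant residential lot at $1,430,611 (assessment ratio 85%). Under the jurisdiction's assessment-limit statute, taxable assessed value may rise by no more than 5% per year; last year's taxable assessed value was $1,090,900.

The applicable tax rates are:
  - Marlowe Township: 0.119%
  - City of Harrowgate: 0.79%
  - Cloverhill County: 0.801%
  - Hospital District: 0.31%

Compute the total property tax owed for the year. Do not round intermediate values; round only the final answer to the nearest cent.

Uncapped assessed value = $1,430,611 × 0.85 = $1,216,019.35
Cap limit = $1,090,900 × 1.05 = $1,145,445
Taxable assessed value = min($1,216,019.35, $1,145,445) = $1,145,445 (cap binds)
Marlowe Township: $1,145,445 × 0.00119 = $1,363.07955
City of Harrowgate: $1,145,445 × 0.0079 = $9,049.0155
Cloverhill County: $1,145,445 × 0.00801 = $9,175.01445
Hospital District: $1,145,445 × 0.0031 = $3,550.8795
Total = $23,137.989

$23,137.99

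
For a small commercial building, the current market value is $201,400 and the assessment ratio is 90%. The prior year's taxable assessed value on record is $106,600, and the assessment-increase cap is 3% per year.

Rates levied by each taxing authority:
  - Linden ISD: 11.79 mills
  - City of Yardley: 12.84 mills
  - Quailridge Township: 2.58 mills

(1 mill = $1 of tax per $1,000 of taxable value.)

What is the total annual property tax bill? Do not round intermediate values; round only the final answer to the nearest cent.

$2,987.60

Uncapped assessed value = $201,400 × 0.9 = $181,260
Cap limit = $106,600 × 1.03 = $109,798
Taxable assessed value = min($181,260, $109,798) = $109,798 (cap binds)
Linden ISD: $109,798 × 0.01179 = $1,294.51842
City of Yardley: $109,798 × 0.01284 = $1,409.80632
Quailridge Township: $109,798 × 0.00258 = $283.27884
Total = $2,987.60358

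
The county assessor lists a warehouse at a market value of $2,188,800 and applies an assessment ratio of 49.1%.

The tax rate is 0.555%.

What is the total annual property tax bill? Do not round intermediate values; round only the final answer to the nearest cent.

$5,964.59

Assessed value = $2,188,800 × 0.491 = $1,074,700.8
Tax = $1,074,700.8 × 0.00555 = $5,964.58944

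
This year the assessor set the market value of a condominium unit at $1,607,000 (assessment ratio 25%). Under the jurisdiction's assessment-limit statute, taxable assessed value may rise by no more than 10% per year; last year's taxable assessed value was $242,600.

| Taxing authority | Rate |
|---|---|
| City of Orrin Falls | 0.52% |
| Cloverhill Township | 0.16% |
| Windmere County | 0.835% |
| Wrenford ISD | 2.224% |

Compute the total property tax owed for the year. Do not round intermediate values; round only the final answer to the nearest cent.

$9,977.90

Uncapped assessed value = $1,607,000 × 0.25 = $401,750
Cap limit = $242,600 × 1.1 = $266,860
Taxable assessed value = min($401,750, $266,860) = $266,860 (cap binds)
City of Orrin Falls: $266,860 × 0.0052 = $1,387.672
Cloverhill Township: $266,860 × 0.0016 = $426.976
Windmere County: $266,860 × 0.00835 = $2,228.281
Wrenford ISD: $266,860 × 0.02224 = $5,934.9664
Total = $9,977.8954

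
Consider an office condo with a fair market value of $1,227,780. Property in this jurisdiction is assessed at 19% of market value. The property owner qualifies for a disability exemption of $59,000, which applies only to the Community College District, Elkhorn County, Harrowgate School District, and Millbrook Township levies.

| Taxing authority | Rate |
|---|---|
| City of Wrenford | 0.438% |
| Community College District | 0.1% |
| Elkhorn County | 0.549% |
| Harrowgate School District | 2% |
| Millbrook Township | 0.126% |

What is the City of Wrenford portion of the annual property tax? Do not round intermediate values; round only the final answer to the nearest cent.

Assessed value = $1,227,780 × 0.19 = $233,278.2
City of Wrenford taxable value = $233,278.2 (exemption does not apply)
City of Wrenford levy = $233,278.2 × 0.00438 = $1,021.758516

$1,021.76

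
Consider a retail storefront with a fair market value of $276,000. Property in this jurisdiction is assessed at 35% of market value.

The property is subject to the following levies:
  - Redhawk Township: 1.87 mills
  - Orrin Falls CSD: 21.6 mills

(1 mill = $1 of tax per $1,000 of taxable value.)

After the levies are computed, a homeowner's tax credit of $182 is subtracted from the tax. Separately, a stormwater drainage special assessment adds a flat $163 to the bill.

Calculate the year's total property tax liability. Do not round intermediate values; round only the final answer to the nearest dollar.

Assessed value = $276,000 × 0.35 = $96,600
Redhawk Township: $96,600 × 0.00187 = $180.642
Orrin Falls CSD: $96,600 × 0.0216 = $2,086.56
Levies subtotal = $2,267.202
After credit = $2,267.202 − $182 = $2,085.202
Total = $2,085.202 + $163 = $2,248.202

$2,248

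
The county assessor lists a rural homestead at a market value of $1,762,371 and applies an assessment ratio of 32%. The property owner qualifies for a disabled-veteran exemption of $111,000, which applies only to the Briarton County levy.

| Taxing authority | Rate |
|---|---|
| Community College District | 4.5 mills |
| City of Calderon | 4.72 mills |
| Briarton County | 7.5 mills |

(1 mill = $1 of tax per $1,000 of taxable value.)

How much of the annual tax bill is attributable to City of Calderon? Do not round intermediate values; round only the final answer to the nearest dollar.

$2,662

Assessed value = $1,762,371 × 0.32 = $563,958.72
City of Calderon taxable value = $563,958.72 (exemption does not apply)
City of Calderon levy = $563,958.72 × 0.00472 = $2,661.8851584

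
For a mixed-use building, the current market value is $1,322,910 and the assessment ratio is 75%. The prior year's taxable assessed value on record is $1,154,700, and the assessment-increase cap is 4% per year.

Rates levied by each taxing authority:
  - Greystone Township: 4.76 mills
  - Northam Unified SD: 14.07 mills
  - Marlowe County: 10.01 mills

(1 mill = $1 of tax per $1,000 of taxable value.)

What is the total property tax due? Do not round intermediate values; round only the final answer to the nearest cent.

$28,614.54

Uncapped assessed value = $1,322,910 × 0.75 = $992,182.5
Cap limit = $1,154,700 × 1.04 = $1,200,888
Taxable assessed value = min($992,182.5, $1,200,888) = $992,182.5 (cap does not bind)
Greystone Township: $992,182.5 × 0.00476 = $4,722.7887
Northam Unified SD: $992,182.5 × 0.01407 = $13,960.007775
Marlowe County: $992,182.5 × 0.01001 = $9,931.746825
Total = $28,614.5433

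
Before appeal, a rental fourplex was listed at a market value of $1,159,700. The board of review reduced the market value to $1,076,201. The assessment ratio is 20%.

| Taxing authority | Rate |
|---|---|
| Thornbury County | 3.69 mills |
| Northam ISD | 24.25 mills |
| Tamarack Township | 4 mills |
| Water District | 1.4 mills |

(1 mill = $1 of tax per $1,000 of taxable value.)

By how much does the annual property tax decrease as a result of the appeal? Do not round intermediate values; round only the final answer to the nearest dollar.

$557

Old assessed value = $1,159,700 × 0.2 = $231,940
New assessed value = $1,076,201 × 0.2 = $215,240.2
Combined rate = 0.00369 + 0.02425 + 0.004 + 0.0014 = 0.03334
Old tax = $231,940 × 0.03334 = $7,732.8796
New tax = $215,240.2 × 0.03334 = $7,176.108268
Reduction = $7,732.8796 − $7,176.108268 = $556.771332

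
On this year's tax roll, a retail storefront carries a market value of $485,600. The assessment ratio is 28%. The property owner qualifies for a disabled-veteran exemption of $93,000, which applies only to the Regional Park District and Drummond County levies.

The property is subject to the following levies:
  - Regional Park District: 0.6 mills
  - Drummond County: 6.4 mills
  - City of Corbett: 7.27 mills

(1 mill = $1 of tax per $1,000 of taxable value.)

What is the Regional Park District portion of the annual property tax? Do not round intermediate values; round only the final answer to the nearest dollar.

$26

Assessed value = $485,600 × 0.28 = $135,968
Regional Park District taxable value = $135,968 − $93,000 = $42,968
Regional Park District levy = $42,968 × 0.0006 = $25.7808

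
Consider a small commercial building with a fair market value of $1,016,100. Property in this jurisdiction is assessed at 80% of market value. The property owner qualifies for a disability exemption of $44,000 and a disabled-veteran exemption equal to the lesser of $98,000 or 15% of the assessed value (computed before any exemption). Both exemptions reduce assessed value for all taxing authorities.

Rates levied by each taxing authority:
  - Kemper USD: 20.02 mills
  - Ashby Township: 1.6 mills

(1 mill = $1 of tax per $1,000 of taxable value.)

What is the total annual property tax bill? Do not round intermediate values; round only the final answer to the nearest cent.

Assessed value = $1,016,100 × 0.8 = $812,880
Disabled-veteran exemption = min($98,000, 15% × $812,880) = min($98,000, $121,932) = $98,000 (dollar cap binds)
Taxable value = $812,880 − $44,000 − $98,000 = $670,880
Kemper USD: $670,880 × 0.02002 = $13,431.0176
Ashby Township: $670,880 × 0.0016 = $1,073.408
Total = $14,504.4256

$14,504.43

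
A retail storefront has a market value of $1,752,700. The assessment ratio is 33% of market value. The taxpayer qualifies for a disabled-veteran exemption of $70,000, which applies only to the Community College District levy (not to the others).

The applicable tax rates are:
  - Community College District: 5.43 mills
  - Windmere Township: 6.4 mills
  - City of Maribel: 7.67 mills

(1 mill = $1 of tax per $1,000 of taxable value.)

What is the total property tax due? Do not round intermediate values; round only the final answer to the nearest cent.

$10,898.52

Assessed value = $1,752,700 × 0.33 = $578,391
Community College District: ($578,391 − $70,000) × 0.00543 = $508,391 × 0.00543 = $2,760.56313
Windmere Township: $578,391 × 0.0064 = $3,701.7024
City of Maribel: $578,391 × 0.00767 = $4,436.25897
Total = $10,898.5245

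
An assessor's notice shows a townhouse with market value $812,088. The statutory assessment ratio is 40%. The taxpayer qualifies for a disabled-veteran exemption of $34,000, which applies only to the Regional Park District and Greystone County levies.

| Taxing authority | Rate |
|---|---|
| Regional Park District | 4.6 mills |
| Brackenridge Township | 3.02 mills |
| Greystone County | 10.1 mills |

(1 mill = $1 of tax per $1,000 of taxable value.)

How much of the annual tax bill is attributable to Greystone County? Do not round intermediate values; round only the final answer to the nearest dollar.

Assessed value = $812,088 × 0.4 = $324,835.2
Greystone County taxable value = $324,835.2 − $34,000 = $290,835.2
Greystone County levy = $290,835.2 × 0.0101 = $2,937.43552

$2,937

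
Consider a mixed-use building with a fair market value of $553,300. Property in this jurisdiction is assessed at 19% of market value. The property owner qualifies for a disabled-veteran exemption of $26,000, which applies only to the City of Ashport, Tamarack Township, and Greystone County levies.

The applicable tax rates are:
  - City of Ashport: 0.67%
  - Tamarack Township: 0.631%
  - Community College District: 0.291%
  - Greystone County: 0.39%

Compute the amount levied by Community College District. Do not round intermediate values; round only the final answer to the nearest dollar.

$306

Assessed value = $553,300 × 0.19 = $105,127
Community College District taxable value = $105,127 (exemption does not apply)
Community College District levy = $105,127 × 0.00291 = $305.91957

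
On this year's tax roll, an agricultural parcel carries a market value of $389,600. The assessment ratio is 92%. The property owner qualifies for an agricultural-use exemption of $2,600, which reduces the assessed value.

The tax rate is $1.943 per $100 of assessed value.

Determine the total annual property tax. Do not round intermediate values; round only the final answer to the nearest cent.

$6,913.82

Assessed value = $389,600 × 0.92 = $358,432
Taxable value = $358,432 − $2,600 = $355,832
Tax = $355,832 × 0.01943 = $6,913.81576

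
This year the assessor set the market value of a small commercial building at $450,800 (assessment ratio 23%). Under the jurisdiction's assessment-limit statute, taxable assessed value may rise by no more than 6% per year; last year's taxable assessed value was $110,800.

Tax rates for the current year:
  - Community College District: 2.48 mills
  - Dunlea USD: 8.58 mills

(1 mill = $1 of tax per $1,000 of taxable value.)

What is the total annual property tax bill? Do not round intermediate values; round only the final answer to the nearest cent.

Uncapped assessed value = $450,800 × 0.23 = $103,684
Cap limit = $110,800 × 1.06 = $117,448
Taxable assessed value = min($103,684, $117,448) = $103,684 (cap does not bind)
Community College District: $103,684 × 0.00248 = $257.13632
Dunlea USD: $103,684 × 0.00858 = $889.60872
Total = $1,146.74504

$1,146.75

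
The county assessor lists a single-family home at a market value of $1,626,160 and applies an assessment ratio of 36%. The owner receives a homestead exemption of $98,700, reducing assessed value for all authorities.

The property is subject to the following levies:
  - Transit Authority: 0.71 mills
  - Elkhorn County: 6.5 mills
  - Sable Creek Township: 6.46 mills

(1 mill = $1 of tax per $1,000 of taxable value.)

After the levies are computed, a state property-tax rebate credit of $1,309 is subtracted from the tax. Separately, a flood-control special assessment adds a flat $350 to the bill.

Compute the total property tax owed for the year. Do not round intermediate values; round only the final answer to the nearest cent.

Assessed value = $1,626,160 × 0.36 = $585,417.6
Taxable value = $585,417.6 − $98,700 = $486,717.6
Transit Authority: $486,717.6 × 0.00071 = $345.569496
Elkhorn County: $486,717.6 × 0.0065 = $3,163.6644
Sable Creek Township: $486,717.6 × 0.00646 = $3,144.195696
Levies subtotal = $6,653.429592
After credit = $6,653.429592 − $1,309 = $5,344.429592
Total = $5,344.429592 + $350 = $5,694.429592

$5,694.43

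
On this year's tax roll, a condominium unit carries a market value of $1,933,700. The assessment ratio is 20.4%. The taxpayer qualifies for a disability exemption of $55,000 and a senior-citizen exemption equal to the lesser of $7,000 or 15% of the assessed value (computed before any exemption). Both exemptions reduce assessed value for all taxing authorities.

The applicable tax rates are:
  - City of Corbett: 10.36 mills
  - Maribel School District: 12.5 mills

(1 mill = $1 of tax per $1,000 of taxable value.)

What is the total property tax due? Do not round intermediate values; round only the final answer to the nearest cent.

Assessed value = $1,933,700 × 0.204 = $394,474.8
Senior-citizen exemption = min($7,000, 15% × $394,474.8) = min($7,000, $59,171.22) = $7,000 (dollar cap binds)
Taxable value = $394,474.8 − $55,000 − $7,000 = $332,474.8
City of Corbett: $332,474.8 × 0.01036 = $3,444.438928
Maribel School District: $332,474.8 × 0.0125 = $4,155.935
Total = $7,600.373928

$7,600.37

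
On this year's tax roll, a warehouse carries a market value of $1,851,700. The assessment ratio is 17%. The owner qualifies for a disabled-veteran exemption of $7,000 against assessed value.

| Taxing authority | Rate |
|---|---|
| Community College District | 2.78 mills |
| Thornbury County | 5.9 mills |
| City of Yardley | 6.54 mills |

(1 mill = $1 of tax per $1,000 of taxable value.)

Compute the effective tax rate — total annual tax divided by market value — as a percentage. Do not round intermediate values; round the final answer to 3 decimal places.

0.253%

Assessed value = $1,851,700 × 0.17 = $314,789
Taxable value = $314,789 − $7,000 = $307,789
Community College District: $307,789 × 0.00278 = $855.65342
Thornbury County: $307,789 × 0.0059 = $1,815.9551
City of Yardley: $307,789 × 0.00654 = $2,012.94006
Total tax = $4,684.54858
Effective rate = $4,684.54858 ÷ $1,851,700 = 0.253% of market value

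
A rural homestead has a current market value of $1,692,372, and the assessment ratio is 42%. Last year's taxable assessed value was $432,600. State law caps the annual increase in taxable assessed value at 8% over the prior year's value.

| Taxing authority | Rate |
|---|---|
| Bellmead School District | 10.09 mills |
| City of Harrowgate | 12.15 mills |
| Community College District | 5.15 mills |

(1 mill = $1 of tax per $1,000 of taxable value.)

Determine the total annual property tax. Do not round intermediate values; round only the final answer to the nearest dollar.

Uncapped assessed value = $1,692,372 × 0.42 = $710,796.24
Cap limit = $432,600 × 1.08 = $467,208
Taxable assessed value = min($710,796.24, $467,208) = $467,208 (cap binds)
Bellmead School District: $467,208 × 0.01009 = $4,714.12872
City of Harrowgate: $467,208 × 0.01215 = $5,676.5772
Community College District: $467,208 × 0.00515 = $2,406.1212
Total = $12,796.82712

$12,797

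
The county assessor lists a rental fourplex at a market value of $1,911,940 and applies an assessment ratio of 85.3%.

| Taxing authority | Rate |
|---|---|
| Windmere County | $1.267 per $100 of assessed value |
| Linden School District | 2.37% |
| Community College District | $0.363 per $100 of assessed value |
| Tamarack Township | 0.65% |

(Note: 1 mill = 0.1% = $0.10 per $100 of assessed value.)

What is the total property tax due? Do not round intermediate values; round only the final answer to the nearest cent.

$75,836.14

Assessed value = $1,911,940 × 0.853 = $1,630,884.82
Windmere County: $1,630,884.82 × 0.01267 = $20,663.3106694
Linden School District: $1,630,884.82 × 0.0237 = $38,651.970234
Community College District: $1,630,884.82 × 0.00363 = $5,920.1118966
Tamarack Township: $1,630,884.82 × 0.0065 = $10,600.75133
Total = $75,836.14413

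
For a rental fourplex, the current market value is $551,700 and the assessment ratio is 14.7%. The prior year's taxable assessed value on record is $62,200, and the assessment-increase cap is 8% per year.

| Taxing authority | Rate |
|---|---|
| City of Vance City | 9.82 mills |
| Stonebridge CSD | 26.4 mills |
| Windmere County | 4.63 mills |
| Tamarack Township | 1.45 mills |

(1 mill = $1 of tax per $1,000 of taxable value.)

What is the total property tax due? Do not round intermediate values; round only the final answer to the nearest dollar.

$2,842

Uncapped assessed value = $551,700 × 0.147 = $81,099.9
Cap limit = $62,200 × 1.08 = $67,176
Taxable assessed value = min($81,099.9, $67,176) = $67,176 (cap binds)
City of Vance City: $67,176 × 0.00982 = $659.66832
Stonebridge CSD: $67,176 × 0.0264 = $1,773.4464
Windmere County: $67,176 × 0.00463 = $311.02488
Tamarack Township: $67,176 × 0.00145 = $97.4052
Total = $2,841.5448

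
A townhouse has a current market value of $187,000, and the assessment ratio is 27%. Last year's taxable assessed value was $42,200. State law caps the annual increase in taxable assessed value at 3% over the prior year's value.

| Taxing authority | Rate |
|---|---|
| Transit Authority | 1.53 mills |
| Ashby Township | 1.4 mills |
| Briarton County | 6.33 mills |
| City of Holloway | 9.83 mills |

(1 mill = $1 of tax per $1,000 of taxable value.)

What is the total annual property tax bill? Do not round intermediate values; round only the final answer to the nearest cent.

$829.77

Uncapped assessed value = $187,000 × 0.27 = $50,490
Cap limit = $42,200 × 1.03 = $43,466
Taxable assessed value = min($50,490, $43,466) = $43,466 (cap binds)
Transit Authority: $43,466 × 0.00153 = $66.50298
Ashby Township: $43,466 × 0.0014 = $60.8524
Briarton County: $43,466 × 0.00633 = $275.13978
City of Holloway: $43,466 × 0.00983 = $427.27078
Total = $829.76594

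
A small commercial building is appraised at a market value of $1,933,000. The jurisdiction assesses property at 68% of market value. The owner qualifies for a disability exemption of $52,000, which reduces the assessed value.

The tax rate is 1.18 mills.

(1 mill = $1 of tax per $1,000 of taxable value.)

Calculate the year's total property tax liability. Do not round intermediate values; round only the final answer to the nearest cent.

Assessed value = $1,933,000 × 0.68 = $1,314,440
Taxable value = $1,314,440 − $52,000 = $1,262,440
Tax = $1,262,440 × 0.00118 = $1,489.6792

$1,489.68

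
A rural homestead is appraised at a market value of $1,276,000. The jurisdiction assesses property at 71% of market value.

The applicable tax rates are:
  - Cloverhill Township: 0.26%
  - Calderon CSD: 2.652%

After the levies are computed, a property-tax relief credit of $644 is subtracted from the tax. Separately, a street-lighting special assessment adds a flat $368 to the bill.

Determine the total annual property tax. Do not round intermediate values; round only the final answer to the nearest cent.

$26,105.56

Assessed value = $1,276,000 × 0.71 = $905,960
Cloverhill Township: $905,960 × 0.0026 = $2,355.496
Calderon CSD: $905,960 × 0.02652 = $24,026.0592
Levies subtotal = $26,381.5552
After credit = $26,381.5552 − $644 = $25,737.5552
Total = $25,737.5552 + $368 = $26,105.5552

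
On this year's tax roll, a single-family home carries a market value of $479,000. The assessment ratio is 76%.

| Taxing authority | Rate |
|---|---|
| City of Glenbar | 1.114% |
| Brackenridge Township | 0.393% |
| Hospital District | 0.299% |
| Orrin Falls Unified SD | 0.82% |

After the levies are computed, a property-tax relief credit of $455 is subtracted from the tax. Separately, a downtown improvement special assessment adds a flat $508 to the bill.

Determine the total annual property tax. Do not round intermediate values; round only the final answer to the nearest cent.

$9,612.69

Assessed value = $479,000 × 0.76 = $364,040
City of Glenbar: $364,040 × 0.01114 = $4,055.4056
Brackenridge Township: $364,040 × 0.00393 = $1,430.6772
Hospital District: $364,040 × 0.00299 = $1,088.4796
Orrin Falls Unified SD: $364,040 × 0.0082 = $2,985.128
Levies subtotal = $9,559.6904
After credit = $9,559.6904 − $455 = $9,104.6904
Total = $9,104.6904 + $508 = $9,612.6904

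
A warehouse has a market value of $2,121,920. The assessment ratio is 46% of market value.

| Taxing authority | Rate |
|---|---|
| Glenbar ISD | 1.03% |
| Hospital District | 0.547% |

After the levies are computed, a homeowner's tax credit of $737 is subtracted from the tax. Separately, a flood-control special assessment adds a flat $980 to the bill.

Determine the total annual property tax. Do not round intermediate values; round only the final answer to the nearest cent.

Assessed value = $2,121,920 × 0.46 = $976,083.2
Glenbar ISD: $976,083.2 × 0.0103 = $10,053.65696
Hospital District: $976,083.2 × 0.00547 = $5,339.175104
Levies subtotal = $15,392.832064
After credit = $15,392.832064 − $737 = $14,655.832064
Total = $14,655.832064 + $980 = $15,635.832064

$15,635.83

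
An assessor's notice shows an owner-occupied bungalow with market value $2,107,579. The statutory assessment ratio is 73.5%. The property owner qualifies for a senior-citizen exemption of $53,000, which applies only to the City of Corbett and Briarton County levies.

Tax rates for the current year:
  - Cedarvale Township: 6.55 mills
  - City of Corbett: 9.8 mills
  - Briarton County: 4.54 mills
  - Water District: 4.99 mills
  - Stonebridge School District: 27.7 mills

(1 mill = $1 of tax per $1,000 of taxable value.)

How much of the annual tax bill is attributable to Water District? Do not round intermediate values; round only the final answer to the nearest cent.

$7,729.86

Assessed value = $2,107,579 × 0.735 = $1,549,070.565
Water District taxable value = $1,549,070.565 (exemption does not apply)
Water District levy = $1,549,070.565 × 0.00499 = $7,729.86211935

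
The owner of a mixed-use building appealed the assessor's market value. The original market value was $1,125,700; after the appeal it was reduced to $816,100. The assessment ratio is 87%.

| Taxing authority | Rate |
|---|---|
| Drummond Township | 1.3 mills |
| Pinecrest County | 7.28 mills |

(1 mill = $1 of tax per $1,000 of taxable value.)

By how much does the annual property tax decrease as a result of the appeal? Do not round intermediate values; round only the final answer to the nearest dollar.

Old assessed value = $1,125,700 × 0.87 = $979,359
New assessed value = $816,100 × 0.87 = $710,007
Combined rate = 0.0013 + 0.00728 = 0.00858
Old tax = $979,359 × 0.00858 = $8,402.90022
New tax = $710,007 × 0.00858 = $6,091.86006
Reduction = $8,402.90022 − $6,091.86006 = $2,311.04016

$2,311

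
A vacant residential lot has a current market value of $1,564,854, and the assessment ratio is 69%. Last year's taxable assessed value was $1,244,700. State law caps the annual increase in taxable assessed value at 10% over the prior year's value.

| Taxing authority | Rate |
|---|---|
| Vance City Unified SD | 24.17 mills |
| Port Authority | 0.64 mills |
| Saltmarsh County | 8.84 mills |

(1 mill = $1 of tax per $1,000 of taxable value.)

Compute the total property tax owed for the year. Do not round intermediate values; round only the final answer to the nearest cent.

Uncapped assessed value = $1,564,854 × 0.69 = $1,079,749.26
Cap limit = $1,244,700 × 1.1 = $1,369,170
Taxable assessed value = min($1,079,749.26, $1,369,170) = $1,079,749.26 (cap does not bind)
Vance City Unified SD: $1,079,749.26 × 0.02417 = $26,097.5396142
Port Authority: $1,079,749.26 × 0.00064 = $691.0395264
Saltmarsh County: $1,079,749.26 × 0.00884 = $9,544.9834584
Total = $36,333.562599

$36,333.56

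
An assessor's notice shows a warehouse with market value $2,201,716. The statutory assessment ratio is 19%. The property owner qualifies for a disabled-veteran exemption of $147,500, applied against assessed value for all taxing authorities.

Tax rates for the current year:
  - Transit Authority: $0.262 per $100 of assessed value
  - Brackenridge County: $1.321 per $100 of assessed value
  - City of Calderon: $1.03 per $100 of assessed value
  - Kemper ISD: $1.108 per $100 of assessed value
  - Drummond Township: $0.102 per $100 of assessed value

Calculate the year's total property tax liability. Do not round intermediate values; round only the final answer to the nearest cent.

Assessed value = $2,201,716 × 0.19 = $418,326.04
Taxable value = $418,326.04 − $147,500 = $270,826.04
Transit Authority: $270,826.04 × 0.00262 = $709.5642248
Brackenridge County: $270,826.04 × 0.01321 = $3,577.6119884
City of Calderon: $270,826.04 × 0.0103 = $2,789.508212
Kemper ISD: $270,826.04 × 0.01108 = $3,000.7525232
Drummond Township: $270,826.04 × 0.00102 = $276.2425608
Total = $709.5642248 + $3,577.6119884 + $2,789.508212 + $3,000.7525232 + $276.2425608 = $10,353.6795092

$10,353.68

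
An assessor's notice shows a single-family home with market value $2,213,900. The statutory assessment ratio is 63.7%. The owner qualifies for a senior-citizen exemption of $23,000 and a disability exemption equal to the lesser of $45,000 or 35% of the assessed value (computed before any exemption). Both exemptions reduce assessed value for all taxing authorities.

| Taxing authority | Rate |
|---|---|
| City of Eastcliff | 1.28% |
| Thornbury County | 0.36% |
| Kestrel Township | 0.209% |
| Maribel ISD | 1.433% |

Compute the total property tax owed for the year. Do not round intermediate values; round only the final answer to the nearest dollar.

$44,053

Assessed value = $2,213,900 × 0.637 = $1,410,254.3
Disability exemption = min($45,000, 35% × $1,410,254.3) = min($45,000, $493,589.005) = $45,000 (dollar cap binds)
Taxable value = $1,410,254.3 − $23,000 − $45,000 = $1,342,254.3
City of Eastcliff: $1,342,254.3 × 0.0128 = $17,180.85504
Thornbury County: $1,342,254.3 × 0.0036 = $4,832.11548
Kestrel Township: $1,342,254.3 × 0.00209 = $2,805.311487
Maribel ISD: $1,342,254.3 × 0.01433 = $19,234.504119
Total = $44,052.786126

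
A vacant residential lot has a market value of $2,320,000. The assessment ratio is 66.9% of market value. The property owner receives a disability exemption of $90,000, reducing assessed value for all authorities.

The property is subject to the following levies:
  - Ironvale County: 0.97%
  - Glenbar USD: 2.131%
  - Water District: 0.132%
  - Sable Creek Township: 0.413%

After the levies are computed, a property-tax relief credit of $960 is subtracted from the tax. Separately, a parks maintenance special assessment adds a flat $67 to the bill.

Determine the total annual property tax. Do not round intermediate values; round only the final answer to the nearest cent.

$52,414.44

Assessed value = $2,320,000 × 0.669 = $1,552,080
Taxable value = $1,552,080 − $90,000 = $1,462,080
Ironvale County: $1,462,080 × 0.0097 = $14,182.176
Glenbar USD: $1,462,080 × 0.02131 = $31,156.9248
Water District: $1,462,080 × 0.00132 = $1,929.9456
Sable Creek Township: $1,462,080 × 0.00413 = $6,038.3904
Levies subtotal = $53,307.4368
After credit = $53,307.4368 − $960 = $52,347.4368
Total = $52,347.4368 + $67 = $52,414.4368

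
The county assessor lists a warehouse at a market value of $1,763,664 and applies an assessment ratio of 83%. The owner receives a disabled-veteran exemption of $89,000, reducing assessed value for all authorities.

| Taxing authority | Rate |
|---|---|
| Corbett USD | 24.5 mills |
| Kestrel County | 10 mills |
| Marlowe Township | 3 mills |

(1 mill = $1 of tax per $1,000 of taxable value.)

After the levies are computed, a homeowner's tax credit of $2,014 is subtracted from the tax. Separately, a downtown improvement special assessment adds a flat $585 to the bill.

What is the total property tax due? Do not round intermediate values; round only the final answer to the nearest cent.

Assessed value = $1,763,664 × 0.83 = $1,463,841.12
Taxable value = $1,463,841.12 − $89,000 = $1,374,841.12
Corbett USD: $1,374,841.12 × 0.0245 = $33,683.60744
Kestrel County: $1,374,841.12 × 0.01 = $13,748.4112
Marlowe Township: $1,374,841.12 × 0.003 = $4,124.52336
Levies subtotal = $51,556.542
After credit = $51,556.542 − $2,014 = $49,542.542
Total = $49,542.542 + $585 = $50,127.542

$50,127.54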